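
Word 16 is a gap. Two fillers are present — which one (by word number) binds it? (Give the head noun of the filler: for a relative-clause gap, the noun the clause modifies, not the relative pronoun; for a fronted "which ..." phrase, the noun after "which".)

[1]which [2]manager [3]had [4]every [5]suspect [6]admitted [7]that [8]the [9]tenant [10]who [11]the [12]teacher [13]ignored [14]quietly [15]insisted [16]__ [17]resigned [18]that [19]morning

2

The marked gap is the subject of "resigned".
Its filler is the fronted wh-phrase "which manager", at word 2.
(The other dependency links word 9 to a gap after word 13.)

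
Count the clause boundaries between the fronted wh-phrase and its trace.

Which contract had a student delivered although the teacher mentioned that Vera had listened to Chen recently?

"which contract" originates inside the matrix clause — no clause boundary is crossed.

0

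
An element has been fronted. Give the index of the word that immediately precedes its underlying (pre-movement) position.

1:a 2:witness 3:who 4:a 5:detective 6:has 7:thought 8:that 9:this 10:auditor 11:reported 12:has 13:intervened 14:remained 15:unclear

The displaced element is "a witness" (word 2).
It is linked across 2 clause boundaries (that → Ø).
It functions as the subject of "intervened", so the gap sits immediately after word 11 ("reported").
Base order: A detective has thought that this auditor reported that a witness has intervened.

11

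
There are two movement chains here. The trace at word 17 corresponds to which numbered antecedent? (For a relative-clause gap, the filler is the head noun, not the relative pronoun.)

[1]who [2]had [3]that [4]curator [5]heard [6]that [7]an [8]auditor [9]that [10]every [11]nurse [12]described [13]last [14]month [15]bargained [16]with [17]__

The marked gap is the object of the preposition "with" of "bargained".
Its filler is the fronted wh-phrase "who", at word 1.
(The other dependency links word 8 to a gap after word 12.)

1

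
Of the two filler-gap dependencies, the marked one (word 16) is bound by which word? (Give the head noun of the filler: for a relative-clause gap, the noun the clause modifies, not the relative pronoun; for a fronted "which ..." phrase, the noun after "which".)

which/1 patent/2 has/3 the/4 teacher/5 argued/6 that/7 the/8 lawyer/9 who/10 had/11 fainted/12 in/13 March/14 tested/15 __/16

The marked gap is the direct object of "tested".
Its filler is the fronted wh-phrase "which patent", at word 2.
(The other dependency links word 9 to a gap after word 10.)

2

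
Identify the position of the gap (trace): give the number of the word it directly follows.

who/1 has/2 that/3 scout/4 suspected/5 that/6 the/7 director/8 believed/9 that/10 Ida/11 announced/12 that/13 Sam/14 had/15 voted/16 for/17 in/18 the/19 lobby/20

The displaced element is "who" (word 1).
It is linked across 3 clause boundaries (that → that → that).
It functions as the object of the preposition "for" of "voted", so the gap sits immediately after word 17 ("for").
Base order: That scout has suspected that the director believed that Ida announced that Sam had voted for who in the lobby.

17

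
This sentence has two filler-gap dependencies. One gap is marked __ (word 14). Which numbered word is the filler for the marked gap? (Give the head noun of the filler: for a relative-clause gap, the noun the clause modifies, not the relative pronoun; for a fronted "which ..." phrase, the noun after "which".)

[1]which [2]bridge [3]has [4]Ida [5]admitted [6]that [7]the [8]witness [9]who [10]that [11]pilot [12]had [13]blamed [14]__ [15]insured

The marked gap is inside the relative clause, the direct object of "blamed".
Its filler is the head noun "witness" (via "who"), at word 8.
(The other dependency links word 2 to a gap after word 15.)

8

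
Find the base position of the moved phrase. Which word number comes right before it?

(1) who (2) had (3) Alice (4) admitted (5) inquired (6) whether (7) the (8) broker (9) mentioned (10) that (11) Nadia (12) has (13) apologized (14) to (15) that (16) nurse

The displaced element is "who" (word 1).
It is linked across 1 clause boundary (Ø).
It functions as the subject of "inquired", so the gap sits immediately after word 4 ("admitted").
Base order: Alice had admitted who inquired whether the broker mentioned that Nadia has apologized to that nurse.

4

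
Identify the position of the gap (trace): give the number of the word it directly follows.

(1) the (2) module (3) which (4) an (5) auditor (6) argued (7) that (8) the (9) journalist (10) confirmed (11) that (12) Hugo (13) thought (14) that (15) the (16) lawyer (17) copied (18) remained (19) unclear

17

The displaced element is "the module" (word 2).
It is linked across 3 clause boundaries (that → that → that).
It functions as the direct object of "copied", so the gap sits immediately after word 17 ("copied").
Base order: An auditor argued that the journalist confirmed that Hugo thought that the lawyer copied the module.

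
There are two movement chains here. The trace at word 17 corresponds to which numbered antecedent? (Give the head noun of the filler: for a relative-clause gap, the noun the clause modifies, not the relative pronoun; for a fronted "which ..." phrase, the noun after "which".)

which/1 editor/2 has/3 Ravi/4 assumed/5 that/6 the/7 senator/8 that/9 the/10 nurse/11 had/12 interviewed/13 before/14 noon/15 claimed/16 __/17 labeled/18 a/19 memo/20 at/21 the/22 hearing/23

The marked gap is the subject of "labeled".
Its filler is the fronted wh-phrase "which editor", at word 2.
(The other dependency links word 8 to a gap after word 13.)

2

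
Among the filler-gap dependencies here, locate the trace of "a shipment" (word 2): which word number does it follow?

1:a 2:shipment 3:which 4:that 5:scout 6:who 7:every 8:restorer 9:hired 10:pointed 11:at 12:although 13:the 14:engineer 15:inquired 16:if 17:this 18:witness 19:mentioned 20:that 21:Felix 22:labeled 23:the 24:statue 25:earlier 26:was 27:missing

11

The displaced element is "a shipment" (word 2).
It functions as the object of the preposition "at" of "pointed", so the gap sits immediately after word 11 ("at").
Base order: That scout who every restorer hired pointed at a shipment although the engineer inquired if this witness mentioned that Felix labeled the statue earlier.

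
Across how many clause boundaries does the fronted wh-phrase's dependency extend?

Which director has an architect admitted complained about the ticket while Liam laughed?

"which director" is extracted from the subject of "complained".
Boundaries crossed, outermost first: [Ø] — 1 in total.

1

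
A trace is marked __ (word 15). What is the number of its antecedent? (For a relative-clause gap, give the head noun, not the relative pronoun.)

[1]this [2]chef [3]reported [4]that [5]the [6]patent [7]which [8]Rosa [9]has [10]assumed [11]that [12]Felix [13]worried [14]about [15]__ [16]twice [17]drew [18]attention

6

The gap at 15 is the prepositional object of "worried", inside a relative clause.
The relative pronoun is "which" (word 7); it is bound by the head noun immediately before it.
Its filler is the head noun "patent", at word 6.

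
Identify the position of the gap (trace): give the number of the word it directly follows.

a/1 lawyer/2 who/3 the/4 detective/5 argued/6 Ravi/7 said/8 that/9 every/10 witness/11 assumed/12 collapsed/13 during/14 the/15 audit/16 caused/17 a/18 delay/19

The displaced element is "a lawyer" (word 2).
It is linked across 3 clause boundaries (Ø → that → Ø).
It functions as the subject of "collapsed", so the gap sits immediately after word 12 ("assumed").
Base order: The detective argued Ravi said that every witness assumed that a lawyer collapsed during the audit.

12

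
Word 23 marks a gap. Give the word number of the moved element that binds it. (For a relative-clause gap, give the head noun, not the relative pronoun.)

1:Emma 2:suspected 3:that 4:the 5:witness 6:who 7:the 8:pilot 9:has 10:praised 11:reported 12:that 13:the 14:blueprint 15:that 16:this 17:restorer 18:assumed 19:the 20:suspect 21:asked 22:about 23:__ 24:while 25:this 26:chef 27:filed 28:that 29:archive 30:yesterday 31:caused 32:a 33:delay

14

The gap at 23 is the prepositional object of "asked", inside a relative clause.
The relative pronoun is "that" (word 15); it is bound by the head noun immediately before it.
Its filler is the head noun "blueprint", at word 14.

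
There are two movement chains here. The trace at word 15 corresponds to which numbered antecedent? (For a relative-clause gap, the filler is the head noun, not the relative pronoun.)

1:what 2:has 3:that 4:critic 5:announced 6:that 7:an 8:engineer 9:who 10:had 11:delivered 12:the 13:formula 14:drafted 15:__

The marked gap is the direct object of "drafted".
Its filler is the fronted wh-phrase "what", at word 1.
(The other dependency links word 8 to a gap after word 9.)

1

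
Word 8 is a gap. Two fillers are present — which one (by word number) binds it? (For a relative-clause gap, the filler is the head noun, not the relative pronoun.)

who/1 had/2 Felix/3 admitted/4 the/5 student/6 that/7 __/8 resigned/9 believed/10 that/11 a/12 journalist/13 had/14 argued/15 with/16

6

The marked gap is inside the relative clause, the subject of "resigned".
Its filler is the head noun "student" (via "that"), at word 6.
(The other dependency links word 1 to a gap after word 16.)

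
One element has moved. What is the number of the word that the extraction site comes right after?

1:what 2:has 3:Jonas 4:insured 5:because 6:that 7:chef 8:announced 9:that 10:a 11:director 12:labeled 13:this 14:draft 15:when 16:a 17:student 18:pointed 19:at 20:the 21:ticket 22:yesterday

The displaced element is "what" (word 1).
It functions as the direct object of "insured", so the gap sits immediately after word 4 ("insured").
Base order: Jonas has insured what because that chef announced that a director labeled this draft when a student pointed at the ticket yesterday.

4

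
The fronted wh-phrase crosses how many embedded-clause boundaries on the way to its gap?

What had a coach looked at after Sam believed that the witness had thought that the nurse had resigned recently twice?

"what" originates inside the matrix clause — no clause boundary is crossed.

0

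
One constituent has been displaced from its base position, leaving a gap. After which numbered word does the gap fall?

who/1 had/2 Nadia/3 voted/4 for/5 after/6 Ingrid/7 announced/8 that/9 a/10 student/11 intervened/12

The displaced element is "who" (word 1).
It functions as the object of the preposition "for" of "voted", so the gap sits immediately after word 5 ("for").
Base order: Nadia had voted for who after Ingrid announced that a student intervened.

5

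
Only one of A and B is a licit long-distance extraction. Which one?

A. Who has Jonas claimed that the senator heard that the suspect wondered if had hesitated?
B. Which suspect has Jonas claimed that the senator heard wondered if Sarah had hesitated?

In A, the wh-phrase is extracted from inside a wh-island (introduced by "if"), which blocks movement.
In B, the extraction path crosses only that-complement boundaries, which are transparent.
So B is grammatical.

B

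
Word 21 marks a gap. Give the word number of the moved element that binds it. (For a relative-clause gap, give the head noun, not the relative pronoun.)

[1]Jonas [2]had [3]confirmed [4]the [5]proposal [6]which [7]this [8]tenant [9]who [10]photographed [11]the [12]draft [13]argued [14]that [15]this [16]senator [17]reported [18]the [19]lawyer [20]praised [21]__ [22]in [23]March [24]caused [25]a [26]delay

The gap at 21 is the object of "praised", inside a relative clause.
The relative pronoun is "which" (word 6); it is bound by the head noun immediately before it.
Its filler is the head noun "proposal", at word 5.

5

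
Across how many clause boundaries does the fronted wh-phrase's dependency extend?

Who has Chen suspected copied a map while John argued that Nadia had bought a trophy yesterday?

1

"who" is extracted from the subject of "copied".
Boundaries crossed, outermost first: [Ø] — 1 in total.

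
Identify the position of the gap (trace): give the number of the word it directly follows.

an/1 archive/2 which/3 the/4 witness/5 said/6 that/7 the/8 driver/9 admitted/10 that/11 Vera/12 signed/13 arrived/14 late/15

The displaced element is "an archive" (word 2).
It is linked across 2 clause boundaries (that → that).
It functions as the direct object of "signed", so the gap sits immediately after word 13 ("signed").
Base order: The witness said that the driver admitted that Vera signed an archive.

13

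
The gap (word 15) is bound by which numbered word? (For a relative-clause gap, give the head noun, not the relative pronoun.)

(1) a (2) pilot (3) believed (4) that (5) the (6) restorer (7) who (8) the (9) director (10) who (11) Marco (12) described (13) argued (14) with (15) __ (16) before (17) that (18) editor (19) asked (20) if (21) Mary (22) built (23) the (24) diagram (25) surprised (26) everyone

The gap at 15 is the prepositional object of "argued", inside a relative clause.
The relative pronoun is "who" (word 7); it is bound by the head noun immediately before it.
Its filler is the head noun "restorer", at word 6.

6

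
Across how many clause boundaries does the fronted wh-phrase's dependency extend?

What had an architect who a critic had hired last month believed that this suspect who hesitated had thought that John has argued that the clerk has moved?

"what" is extracted from the object of "moved".
Boundaries crossed, outermost first: [that], [that], [that] — 3 in total.

3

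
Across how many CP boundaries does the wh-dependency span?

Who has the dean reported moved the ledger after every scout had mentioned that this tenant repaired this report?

1

"who" is extracted from the subject of "moved".
Boundaries crossed, outermost first: [Ø] — 1 in total.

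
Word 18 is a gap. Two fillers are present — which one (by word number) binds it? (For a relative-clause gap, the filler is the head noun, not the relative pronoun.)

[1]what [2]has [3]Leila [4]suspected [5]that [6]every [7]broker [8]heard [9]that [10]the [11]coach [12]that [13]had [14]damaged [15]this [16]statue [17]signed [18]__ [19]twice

1

The marked gap is the direct object of "signed".
Its filler is the fronted wh-phrase "what", at word 1.
(The other dependency links word 11 to a gap after word 12.)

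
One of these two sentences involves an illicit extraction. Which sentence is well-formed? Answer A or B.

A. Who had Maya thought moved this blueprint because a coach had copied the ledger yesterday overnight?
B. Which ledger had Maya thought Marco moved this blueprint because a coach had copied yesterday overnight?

A

In B, the wh-phrase is extracted from inside an adjunct island (introduced by "because"), which blocks movement.
In A, the extraction path crosses only that-complement boundaries, which are transparent.
So A is grammatical.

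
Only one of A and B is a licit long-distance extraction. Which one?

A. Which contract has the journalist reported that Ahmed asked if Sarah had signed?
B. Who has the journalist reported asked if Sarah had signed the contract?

B

In A, the wh-phrase is extracted from inside a wh-island (introduced by "if"), which blocks movement.
In B, the extraction path crosses only that-complement boundaries, which are transparent.
So B is grammatical.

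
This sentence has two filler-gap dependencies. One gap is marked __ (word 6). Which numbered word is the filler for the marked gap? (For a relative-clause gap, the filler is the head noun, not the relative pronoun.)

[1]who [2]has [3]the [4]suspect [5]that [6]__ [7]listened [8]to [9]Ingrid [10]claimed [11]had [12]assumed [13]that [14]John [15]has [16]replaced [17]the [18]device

4

The marked gap is inside the relative clause, the subject of "listened".
Its filler is the head noun "suspect" (via "that"), at word 4.
(The other dependency links word 1 to a gap after word 10.)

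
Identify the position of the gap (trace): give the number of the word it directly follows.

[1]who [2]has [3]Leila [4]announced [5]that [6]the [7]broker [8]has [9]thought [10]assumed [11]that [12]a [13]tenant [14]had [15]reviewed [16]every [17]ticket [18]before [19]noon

The displaced element is "who" (word 1).
It is linked across 2 clause boundaries (that → Ø).
It functions as the subject of "assumed", so the gap sits immediately after word 9 ("thought").
Base order: Leila has announced that the broker has thought that who assumed that a tenant had reviewed every ticket before noon.

9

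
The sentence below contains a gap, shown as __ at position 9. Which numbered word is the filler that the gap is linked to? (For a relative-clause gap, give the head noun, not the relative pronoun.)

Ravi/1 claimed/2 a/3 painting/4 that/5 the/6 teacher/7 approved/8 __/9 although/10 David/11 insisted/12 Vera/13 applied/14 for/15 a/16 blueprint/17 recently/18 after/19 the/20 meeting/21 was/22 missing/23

4

The gap at 9 is the object of "approved", inside a relative clause.
The relative pronoun is "that" (word 5); it is bound by the head noun immediately before it.
Its filler is the head noun "painting", at word 4.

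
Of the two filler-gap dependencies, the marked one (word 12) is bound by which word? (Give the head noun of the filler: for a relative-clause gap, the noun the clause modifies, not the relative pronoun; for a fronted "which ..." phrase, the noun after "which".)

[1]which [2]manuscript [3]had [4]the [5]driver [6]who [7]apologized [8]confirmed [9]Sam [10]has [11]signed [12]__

The marked gap is the direct object of "signed".
Its filler is the fronted wh-phrase "which manuscript", at word 2.
(The other dependency links word 5 to a gap after word 6.)

2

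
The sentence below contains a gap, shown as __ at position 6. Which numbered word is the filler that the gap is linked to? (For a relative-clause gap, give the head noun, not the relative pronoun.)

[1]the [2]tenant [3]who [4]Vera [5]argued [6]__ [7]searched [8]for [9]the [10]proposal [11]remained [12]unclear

The gap at 6 is the subject of "searched", inside a relative clause.
The relative pronoun is "who" (word 3); it is bound by the head noun immediately before it.
Its filler is the head noun "tenant", at word 2.

2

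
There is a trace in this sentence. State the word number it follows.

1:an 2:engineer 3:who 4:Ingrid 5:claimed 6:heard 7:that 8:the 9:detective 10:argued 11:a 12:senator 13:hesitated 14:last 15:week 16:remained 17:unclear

The displaced element is "an engineer" (word 2).
It is linked across 1 clause boundary (Ø).
It functions as the subject of "heard", so the gap sits immediately after word 5 ("claimed").
Base order: Ingrid claimed that an engineer heard that the detective argued a senator hesitated last week.

5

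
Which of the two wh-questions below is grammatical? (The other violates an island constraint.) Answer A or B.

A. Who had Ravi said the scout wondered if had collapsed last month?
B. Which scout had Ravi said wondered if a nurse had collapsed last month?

In A, the wh-phrase is extracted from inside a wh-island (introduced by "if"), which blocks movement.
In B, the extraction path crosses only that-complement boundaries, which are transparent.
So B is grammatical.

B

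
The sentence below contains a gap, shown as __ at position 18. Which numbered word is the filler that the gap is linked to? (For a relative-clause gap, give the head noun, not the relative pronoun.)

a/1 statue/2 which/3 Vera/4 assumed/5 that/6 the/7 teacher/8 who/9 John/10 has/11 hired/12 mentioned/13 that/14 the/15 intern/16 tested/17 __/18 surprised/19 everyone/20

2

The gap at 18 is the object of "tested", inside a relative clause.
The relative pronoun is "which" (word 3); it is bound by the head noun immediately before it.
Its filler is the head noun "statue", at word 2.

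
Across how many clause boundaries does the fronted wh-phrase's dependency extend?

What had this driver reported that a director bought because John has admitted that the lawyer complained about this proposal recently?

"what" is extracted from the object of "bought".
Boundaries crossed, outermost first: [that] — 1 in total.

1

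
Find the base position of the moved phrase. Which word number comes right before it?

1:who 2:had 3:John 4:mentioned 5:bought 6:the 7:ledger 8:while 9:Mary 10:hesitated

4

The displaced element is "who" (word 1).
It is linked across 1 clause boundary (Ø).
It functions as the subject of "bought", so the gap sits immediately after word 4 ("mentioned").
Base order: John had mentioned that who bought the ledger while Mary hesitated.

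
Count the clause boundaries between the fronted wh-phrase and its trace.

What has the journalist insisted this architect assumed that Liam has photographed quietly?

"what" is extracted from the object of "photographed".
Boundaries crossed, outermost first: [Ø], [that] — 2 in total.

2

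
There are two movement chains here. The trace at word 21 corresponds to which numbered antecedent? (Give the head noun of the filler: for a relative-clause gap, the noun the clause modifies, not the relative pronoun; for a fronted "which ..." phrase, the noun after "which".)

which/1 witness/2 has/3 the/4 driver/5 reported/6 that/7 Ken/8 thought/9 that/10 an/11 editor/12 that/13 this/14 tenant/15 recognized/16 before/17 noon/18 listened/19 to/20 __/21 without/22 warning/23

The marked gap is the object of the preposition "to" of "listened".
Its filler is the fronted wh-phrase "which witness", at word 2.
(The other dependency links word 12 to a gap after word 16.)

2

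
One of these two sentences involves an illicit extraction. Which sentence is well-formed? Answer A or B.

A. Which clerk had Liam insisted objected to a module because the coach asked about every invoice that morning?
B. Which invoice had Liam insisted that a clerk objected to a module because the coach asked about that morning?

In B, the wh-phrase is extracted from inside an adjunct island (introduced by "because"), which blocks movement.
In A, the extraction path crosses only that-complement boundaries, which are transparent.
So A is grammatical.

A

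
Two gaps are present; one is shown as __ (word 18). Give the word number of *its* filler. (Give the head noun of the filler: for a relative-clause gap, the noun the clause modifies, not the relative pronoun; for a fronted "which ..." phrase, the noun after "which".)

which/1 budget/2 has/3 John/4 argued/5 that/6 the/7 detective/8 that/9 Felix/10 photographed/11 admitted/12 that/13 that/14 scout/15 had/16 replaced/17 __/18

2

The marked gap is the direct object of "replaced".
Its filler is the fronted wh-phrase "which budget", at word 2.
(The other dependency links word 8 to a gap after word 11.)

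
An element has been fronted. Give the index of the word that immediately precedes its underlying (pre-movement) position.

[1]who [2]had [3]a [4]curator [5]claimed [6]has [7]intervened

5

The displaced element is "who" (word 1).
It is linked across 1 clause boundary (Ø).
It functions as the subject of "intervened", so the gap sits immediately after word 5 ("claimed").
Base order: A curator had claimed that who has intervened.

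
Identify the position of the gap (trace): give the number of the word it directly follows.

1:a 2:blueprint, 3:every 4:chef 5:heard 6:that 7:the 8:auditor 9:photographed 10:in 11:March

9

The displaced element is "a blueprint" (word 2).
It is linked across 1 clause boundary (that).
It functions as the direct object of "photographed", so the gap sits immediately after word 9 ("photographed").
Base order: Every chef heard that the auditor photographed a blueprint in March.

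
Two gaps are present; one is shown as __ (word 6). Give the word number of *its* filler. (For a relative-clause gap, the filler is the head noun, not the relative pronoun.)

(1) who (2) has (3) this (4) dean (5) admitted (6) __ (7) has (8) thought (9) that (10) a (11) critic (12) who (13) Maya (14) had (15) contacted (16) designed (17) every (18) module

The marked gap is the subject of "thought".
Its filler is the fronted wh-phrase "who", at word 1.
(The other dependency links word 11 to a gap after word 15.)

1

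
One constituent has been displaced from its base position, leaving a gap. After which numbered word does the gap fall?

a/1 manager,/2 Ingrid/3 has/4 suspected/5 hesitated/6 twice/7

The displaced element is "a manager" (word 2).
It is linked across 1 clause boundary (Ø).
It functions as the subject of "hesitated", so the gap sits immediately after word 5 ("suspected").
Base order: Ingrid has suspected that a manager hesitated twice.

5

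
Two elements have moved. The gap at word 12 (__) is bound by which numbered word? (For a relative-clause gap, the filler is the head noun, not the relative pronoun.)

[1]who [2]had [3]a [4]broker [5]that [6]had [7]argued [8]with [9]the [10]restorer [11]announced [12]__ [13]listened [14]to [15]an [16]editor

The marked gap is the subject of "listened".
Its filler is the fronted wh-phrase "who", at word 1.
(The other dependency links word 4 to a gap after word 5.)

1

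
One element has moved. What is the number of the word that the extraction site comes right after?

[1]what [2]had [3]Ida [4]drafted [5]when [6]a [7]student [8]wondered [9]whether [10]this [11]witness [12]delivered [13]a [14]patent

4

The displaced element is "what" (word 1).
It functions as the direct object of "drafted", so the gap sits immediately after word 4 ("drafted").
Base order: Ida had drafted what when a student wondered whether this witness delivered a patent.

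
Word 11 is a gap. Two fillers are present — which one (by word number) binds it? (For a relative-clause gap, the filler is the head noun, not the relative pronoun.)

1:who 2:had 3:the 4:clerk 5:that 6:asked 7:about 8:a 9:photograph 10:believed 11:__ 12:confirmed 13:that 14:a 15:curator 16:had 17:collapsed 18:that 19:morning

1

The marked gap is the subject of "confirmed".
Its filler is the fronted wh-phrase "who", at word 1.
(The other dependency links word 4 to a gap after word 5.)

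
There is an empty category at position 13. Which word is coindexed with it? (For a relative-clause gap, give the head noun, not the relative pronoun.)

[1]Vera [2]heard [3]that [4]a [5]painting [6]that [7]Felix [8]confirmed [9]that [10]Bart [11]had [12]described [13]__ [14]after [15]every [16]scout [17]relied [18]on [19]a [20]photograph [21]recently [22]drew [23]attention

5

The gap at 13 is the object of "described", inside a relative clause.
The relative pronoun is "that" (word 6); it is bound by the head noun immediately before it.
Its filler is the head noun "painting", at word 5.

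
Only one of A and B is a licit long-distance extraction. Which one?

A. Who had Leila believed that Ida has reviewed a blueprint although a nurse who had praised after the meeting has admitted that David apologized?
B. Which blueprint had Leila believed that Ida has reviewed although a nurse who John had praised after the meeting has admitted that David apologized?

B

In A, the wh-phrase is extracted from inside an adjunct island (introduced by "although"), which blocks movement.
In B, the extraction path crosses only that-complement boundaries, which are transparent.
So B is grammatical.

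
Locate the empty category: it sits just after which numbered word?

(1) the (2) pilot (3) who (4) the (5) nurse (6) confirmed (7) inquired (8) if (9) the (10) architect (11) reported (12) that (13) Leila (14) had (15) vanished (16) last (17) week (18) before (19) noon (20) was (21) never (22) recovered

6

The displaced element is "the pilot" (word 2).
It is linked across 1 clause boundary (Ø).
It functions as the subject of "inquired", so the gap sits immediately after word 6 ("confirmed").
Base order: The nurse confirmed that the pilot inquired if the architect reported that Leila had vanished last week before noon.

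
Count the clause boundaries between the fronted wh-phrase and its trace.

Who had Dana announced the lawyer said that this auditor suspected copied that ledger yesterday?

3

"who" is extracted from the subject of "copied".
Boundaries crossed, outermost first: [Ø], [that], [Ø] — 3 in total.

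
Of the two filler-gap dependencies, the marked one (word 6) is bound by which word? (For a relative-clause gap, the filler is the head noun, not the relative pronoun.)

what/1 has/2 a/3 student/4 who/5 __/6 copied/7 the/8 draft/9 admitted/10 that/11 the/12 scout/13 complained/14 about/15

The marked gap is inside the relative clause, the subject of "copied".
Its filler is the head noun "student" (via "who"), at word 4.
(The other dependency links word 1 to a gap after word 15.)

4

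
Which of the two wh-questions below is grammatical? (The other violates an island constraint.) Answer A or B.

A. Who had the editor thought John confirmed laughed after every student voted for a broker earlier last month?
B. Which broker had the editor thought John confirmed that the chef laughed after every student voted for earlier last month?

In B, the wh-phrase is extracted from inside an adjunct island (introduced by "after"), which blocks movement.
In A, the extraction path crosses only that-complement boundaries, which are transparent.
So A is grammatical.

A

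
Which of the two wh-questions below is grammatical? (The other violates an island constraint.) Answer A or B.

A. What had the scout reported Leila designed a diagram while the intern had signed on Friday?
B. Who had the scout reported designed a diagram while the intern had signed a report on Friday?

In A, the wh-phrase is extracted from inside an adjunct island (introduced by "while"), which blocks movement.
In B, the extraction path crosses only that-complement boundaries, which are transparent.
So B is grammatical.

B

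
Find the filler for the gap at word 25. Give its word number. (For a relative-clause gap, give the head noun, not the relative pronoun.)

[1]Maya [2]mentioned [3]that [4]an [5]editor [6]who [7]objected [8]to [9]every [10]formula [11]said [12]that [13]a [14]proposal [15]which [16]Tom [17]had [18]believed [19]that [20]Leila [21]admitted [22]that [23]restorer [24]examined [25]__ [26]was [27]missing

14

The gap at 25 is the object of "examined", inside a relative clause.
The relative pronoun is "which" (word 15); it is bound by the head noun immediately before it.
Its filler is the head noun "proposal", at word 14.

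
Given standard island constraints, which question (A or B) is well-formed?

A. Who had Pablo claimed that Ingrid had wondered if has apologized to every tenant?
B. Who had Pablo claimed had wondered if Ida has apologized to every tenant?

B

In A, the wh-phrase is extracted from inside a wh-island (introduced by "if"), which blocks movement.
In B, the extraction path crosses only that-complement boundaries, which are transparent.
So B is grammatical.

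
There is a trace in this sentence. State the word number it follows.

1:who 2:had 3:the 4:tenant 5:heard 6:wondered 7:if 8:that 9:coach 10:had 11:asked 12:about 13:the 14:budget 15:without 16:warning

The displaced element is "who" (word 1).
It is linked across 1 clause boundary (Ø).
It functions as the subject of "wondered", so the gap sits immediately after word 5 ("heard").
Base order: The tenant had heard that who wondered if that coach had asked about the budget without warning.

5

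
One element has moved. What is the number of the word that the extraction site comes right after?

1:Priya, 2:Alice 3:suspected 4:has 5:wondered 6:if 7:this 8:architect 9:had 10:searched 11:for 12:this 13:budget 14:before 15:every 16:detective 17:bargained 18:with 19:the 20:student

3

The displaced element is "Priya" (word 1).
It is linked across 1 clause boundary (Ø).
It functions as the subject of "wondered", so the gap sits immediately after word 3 ("suspected").
Base order: Alice suspected that Priya has wondered if this architect had searched for this budget before every detective bargained with the student.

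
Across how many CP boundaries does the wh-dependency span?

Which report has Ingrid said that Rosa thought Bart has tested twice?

"which report" is extracted from the object of "tested".
Boundaries crossed, outermost first: [that], [Ø] — 2 in total.

2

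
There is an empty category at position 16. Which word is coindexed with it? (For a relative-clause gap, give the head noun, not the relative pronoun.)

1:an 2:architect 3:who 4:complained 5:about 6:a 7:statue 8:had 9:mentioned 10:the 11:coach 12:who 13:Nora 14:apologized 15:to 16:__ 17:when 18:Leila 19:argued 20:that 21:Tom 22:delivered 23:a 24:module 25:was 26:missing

The gap at 16 is the prepositional object of "apologized", inside a relative clause.
The relative pronoun is "who" (word 12); it is bound by the head noun immediately before it.
Its filler is the head noun "coach", at word 11.

11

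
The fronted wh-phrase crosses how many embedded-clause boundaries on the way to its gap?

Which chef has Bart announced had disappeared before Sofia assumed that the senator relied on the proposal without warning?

"which chef" is extracted from the subject of "disappeared".
Boundaries crossed, outermost first: [Ø] — 1 in total.

1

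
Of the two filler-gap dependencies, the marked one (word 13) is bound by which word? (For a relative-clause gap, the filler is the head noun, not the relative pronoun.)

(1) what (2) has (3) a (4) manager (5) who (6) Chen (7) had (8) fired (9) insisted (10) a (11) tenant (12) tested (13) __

The marked gap is the direct object of "tested".
Its filler is the fronted wh-phrase "what", at word 1.
(The other dependency links word 4 to a gap after word 8.)

1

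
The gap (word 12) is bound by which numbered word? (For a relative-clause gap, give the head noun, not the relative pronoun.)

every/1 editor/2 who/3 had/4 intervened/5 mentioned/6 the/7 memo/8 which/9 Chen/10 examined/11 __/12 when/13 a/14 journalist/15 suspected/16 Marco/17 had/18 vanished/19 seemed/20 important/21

8

The gap at 12 is the object of "examined", inside a relative clause.
The relative pronoun is "which" (word 9); it is bound by the head noun immediately before it.
Its filler is the head noun "memo", at word 8.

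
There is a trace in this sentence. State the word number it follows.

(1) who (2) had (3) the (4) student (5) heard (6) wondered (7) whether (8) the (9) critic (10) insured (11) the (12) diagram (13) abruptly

5

The displaced element is "who" (word 1).
It is linked across 1 clause boundary (Ø).
It functions as the subject of "wondered", so the gap sits immediately after word 5 ("heard").
Base order: The student had heard that who wondered whether the critic insured the diagram abruptly.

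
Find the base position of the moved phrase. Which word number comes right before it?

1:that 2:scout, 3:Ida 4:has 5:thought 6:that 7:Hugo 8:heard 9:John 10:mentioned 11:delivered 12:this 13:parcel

10

The displaced element is "that scout" (word 2).
It is linked across 3 clause boundaries (that → Ø → Ø).
It functions as the subject of "delivered", so the gap sits immediately after word 10 ("mentioned").
Base order: Ida has thought that Hugo heard John mentioned that that scout delivered this parcel.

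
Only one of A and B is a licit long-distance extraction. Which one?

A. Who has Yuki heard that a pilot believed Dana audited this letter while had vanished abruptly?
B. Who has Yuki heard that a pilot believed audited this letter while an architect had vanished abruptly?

B

In A, the wh-phrase is extracted from inside an adjunct island (introduced by "while"), which blocks movement.
In B, the extraction path crosses only that-complement boundaries, which are transparent.
So B is grammatical.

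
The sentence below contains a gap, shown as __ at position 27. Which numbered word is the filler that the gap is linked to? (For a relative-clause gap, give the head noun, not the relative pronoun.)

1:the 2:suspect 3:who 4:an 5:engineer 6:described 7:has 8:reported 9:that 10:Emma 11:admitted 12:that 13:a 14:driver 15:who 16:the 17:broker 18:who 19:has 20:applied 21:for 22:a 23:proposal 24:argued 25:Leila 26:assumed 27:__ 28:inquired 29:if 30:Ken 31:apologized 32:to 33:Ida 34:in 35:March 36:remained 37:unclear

14

The gap at 27 is the subject of "inquired", inside a relative clause.
The relative pronoun is "who" (word 15); it is bound by the head noun immediately before it.
Its filler is the head noun "driver", at word 14.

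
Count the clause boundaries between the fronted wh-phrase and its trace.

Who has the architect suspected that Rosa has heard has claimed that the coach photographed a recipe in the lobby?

2

"who" is extracted from the subject of "claimed".
Boundaries crossed, outermost first: [that], [Ø] — 2 in total.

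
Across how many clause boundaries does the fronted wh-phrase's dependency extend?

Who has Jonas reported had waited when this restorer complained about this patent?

1

"who" is extracted from the subject of "waited".
Boundaries crossed, outermost first: [Ø] — 1 in total.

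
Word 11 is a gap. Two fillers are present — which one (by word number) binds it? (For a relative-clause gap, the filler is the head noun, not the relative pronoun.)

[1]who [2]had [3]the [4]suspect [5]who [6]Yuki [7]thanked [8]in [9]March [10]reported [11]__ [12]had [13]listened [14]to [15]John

The marked gap is the subject of "listened".
Its filler is the fronted wh-phrase "who", at word 1.
(The other dependency links word 4 to a gap after word 7.)

1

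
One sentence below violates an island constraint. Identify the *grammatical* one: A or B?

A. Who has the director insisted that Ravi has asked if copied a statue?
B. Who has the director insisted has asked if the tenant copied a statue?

In A, the wh-phrase is extracted from inside a wh-island (introduced by "if"), which blocks movement.
In B, the extraction path crosses only that-complement boundaries, which are transparent.
So B is grammatical.

B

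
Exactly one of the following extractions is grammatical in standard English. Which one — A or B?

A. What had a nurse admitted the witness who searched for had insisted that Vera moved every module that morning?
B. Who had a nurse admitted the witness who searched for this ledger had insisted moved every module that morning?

In A, the wh-phrase is extracted from inside a complex-NP island (relative clause) (introduced by "who"), which blocks movement.
In B, the extraction path crosses only that-complement boundaries, which are transparent.
So B is grammatical.

B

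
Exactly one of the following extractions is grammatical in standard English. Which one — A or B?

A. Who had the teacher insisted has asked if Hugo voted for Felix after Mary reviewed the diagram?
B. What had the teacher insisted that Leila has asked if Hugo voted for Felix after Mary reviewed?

In B, the wh-phrase is extracted from inside a wh-island (introduced by "if"), which blocks movement.
In A, the extraction path crosses only that-complement boundaries, which are transparent.
So A is grammatical.

A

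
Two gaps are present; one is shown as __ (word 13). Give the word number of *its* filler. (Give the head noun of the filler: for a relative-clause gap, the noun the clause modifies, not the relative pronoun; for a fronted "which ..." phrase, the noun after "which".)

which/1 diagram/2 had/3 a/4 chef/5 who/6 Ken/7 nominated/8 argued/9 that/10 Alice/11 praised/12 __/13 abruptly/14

2

The marked gap is the direct object of "praised".
Its filler is the fronted wh-phrase "which diagram", at word 2.
(The other dependency links word 5 to a gap after word 8.)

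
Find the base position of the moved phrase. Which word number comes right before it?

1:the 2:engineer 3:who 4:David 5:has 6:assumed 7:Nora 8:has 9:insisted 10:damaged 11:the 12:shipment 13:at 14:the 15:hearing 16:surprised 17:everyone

The displaced element is "the engineer" (word 2).
It is linked across 2 clause boundaries (Ø → Ø).
It functions as the subject of "damaged", so the gap sits immediately after word 9 ("insisted").
Base order: David has assumed Nora has insisted that the engineer damaged the shipment at the hearing.

9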